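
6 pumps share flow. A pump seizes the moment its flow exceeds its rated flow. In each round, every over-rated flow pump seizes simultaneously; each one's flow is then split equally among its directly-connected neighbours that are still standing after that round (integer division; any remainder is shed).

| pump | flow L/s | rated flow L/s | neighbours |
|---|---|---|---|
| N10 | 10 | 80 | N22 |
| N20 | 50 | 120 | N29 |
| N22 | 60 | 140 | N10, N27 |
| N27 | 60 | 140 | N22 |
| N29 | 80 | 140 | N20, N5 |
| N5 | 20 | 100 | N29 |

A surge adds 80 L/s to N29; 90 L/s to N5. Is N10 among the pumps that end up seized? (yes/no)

Round 1 — N29 at 160 > 140; N5 at 110 > 100. N29, N5 seize.
  N29 sheds 160 L/s to N20: 160 each.
    N20: 50+160 = 210 > 120
  N5 sheds 110 L/s: no online neighbours, lost.
Round 2 — N20 seizes.
  N20 sheds 210 L/s: no online neighbours, lost.
No further seizures.

no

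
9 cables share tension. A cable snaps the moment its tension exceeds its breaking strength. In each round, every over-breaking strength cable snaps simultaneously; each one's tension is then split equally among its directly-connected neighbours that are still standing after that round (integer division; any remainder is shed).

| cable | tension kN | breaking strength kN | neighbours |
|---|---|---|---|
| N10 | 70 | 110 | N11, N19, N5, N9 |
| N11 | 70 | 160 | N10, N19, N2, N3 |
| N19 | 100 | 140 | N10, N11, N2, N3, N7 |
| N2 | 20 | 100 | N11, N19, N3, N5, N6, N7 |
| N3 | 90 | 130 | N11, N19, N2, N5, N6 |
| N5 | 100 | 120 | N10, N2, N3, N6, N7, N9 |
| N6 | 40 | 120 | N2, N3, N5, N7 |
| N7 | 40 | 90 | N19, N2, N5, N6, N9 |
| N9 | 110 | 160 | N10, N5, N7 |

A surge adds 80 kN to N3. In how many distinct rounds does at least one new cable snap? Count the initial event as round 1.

2

Round 1 — N3 at 170 > 130. N3 snaps.
  N3 sheds 170 kN to N11, N19, N2, N5, N6: 34 each.
    N11: 70+34 = 104 ≤ 160
    N19: 100+34 = 134 ≤ 140
    N2: 20+34 = 54 ≤ 100
    N5: 100+34 = 134 > 120
    N6: 40+34 = 74 ≤ 120
Round 2 — N5 snaps.
  N5 sheds 134 kN to N10, N2, N6, N7, N9: 26 each (4 lost).
    N10: 70+26 = 96 ≤ 110
    N2: 54+26 = 80 ≤ 100
    N6: 74+26 = 100 ≤ 120
    N7: 40+26 = 66 ≤ 90
    N9: 110+26 = 136 ≤ 160
No further breaks.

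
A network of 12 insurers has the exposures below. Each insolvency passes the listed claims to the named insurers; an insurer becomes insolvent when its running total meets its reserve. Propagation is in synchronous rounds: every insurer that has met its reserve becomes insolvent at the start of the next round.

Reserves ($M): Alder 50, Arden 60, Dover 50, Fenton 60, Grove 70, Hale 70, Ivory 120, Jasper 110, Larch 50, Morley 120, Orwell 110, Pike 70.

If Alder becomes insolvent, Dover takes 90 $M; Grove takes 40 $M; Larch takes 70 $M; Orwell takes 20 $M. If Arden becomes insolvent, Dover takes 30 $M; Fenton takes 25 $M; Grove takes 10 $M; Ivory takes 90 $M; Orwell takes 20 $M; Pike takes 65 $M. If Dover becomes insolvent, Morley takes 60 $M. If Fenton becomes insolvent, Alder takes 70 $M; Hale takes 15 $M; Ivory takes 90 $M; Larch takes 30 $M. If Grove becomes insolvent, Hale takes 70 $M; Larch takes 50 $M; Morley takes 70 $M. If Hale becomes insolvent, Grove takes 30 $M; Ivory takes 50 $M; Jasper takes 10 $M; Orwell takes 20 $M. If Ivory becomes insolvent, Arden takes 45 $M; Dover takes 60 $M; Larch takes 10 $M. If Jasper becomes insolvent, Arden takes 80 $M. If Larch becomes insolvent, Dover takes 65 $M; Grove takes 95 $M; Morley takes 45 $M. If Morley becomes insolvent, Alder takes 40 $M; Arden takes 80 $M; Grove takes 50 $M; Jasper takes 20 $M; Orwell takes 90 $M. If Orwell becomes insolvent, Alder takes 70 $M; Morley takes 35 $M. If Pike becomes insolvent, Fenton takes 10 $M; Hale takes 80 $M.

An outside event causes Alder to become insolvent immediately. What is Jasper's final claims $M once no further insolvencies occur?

30

Round 1 — Alder becomes insolvent (initial).
  Dover: +90 → 90 ≥ 50
  Grove: +40 → 40 < 70
  Larch: +70 → 70 ≥ 50
  Orwell: +20 → 20 < 110
Round 2 — Dover, Larch become insolvent.
  Grove: +95 → 135 ≥ 70
  Morley: +60+45 → 105 < 120
Round 3 — Grove becomes insolvent.
  Hale: +70 → 70 ≥ 70
  Morley: +70 → 175 ≥ 120
Round 4 — Hale, Morley become insolvent.
  Arden: +80 → 80 ≥ 60
  Ivory: +50 → 50 < 120
  Jasper: +10+20 → 30 < 110
  Orwell: +20+90 → 130 ≥ 110
Round 5 — Arden, Orwell become insolvent.
  Fenton: +25 → 25 < 60
  Ivory: +90 → 140 ≥ 120
  Pike: +65 → 65 < 70
Round 6 — Ivory becomes insolvent.
No further insolvencies.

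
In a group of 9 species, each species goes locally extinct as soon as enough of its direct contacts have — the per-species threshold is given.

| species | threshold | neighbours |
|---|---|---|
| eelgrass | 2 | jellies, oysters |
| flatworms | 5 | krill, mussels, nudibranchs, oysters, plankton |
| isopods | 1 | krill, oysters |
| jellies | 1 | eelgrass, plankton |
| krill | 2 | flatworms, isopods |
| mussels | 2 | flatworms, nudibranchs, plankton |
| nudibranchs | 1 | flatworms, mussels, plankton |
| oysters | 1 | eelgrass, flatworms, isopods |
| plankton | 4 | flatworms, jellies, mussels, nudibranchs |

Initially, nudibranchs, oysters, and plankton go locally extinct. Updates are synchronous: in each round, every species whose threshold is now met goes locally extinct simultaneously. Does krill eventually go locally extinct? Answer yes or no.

Round 1 — nudibranchs, oysters, plankton go locally extinct (initial).
Round 2 — checking thresholds:
  eelgrass: 1 of 2 neighbours < 2, below threshold.
  flatworms: 3 of 5 neighbours < 5, below threshold.
  isopods: 1 of 2 neighbours ≥ 1, goes locally extinct.
  jellies: 1 of 2 neighbours ≥ 1, goes locally extinct.
  mussels: 2 of 3 neighbours ≥ 2, goes locally extinct.
Round 3 — checking thresholds:
  eelgrass: 2 of 2 neighbours ≥ 2, goes locally extinct.
  flatworms: 4 of 5 neighbours < 5, below threshold.
  krill: 1 of 2 neighbours < 2, below threshold.
Round 4 — no new extinctions; cascade stops.

no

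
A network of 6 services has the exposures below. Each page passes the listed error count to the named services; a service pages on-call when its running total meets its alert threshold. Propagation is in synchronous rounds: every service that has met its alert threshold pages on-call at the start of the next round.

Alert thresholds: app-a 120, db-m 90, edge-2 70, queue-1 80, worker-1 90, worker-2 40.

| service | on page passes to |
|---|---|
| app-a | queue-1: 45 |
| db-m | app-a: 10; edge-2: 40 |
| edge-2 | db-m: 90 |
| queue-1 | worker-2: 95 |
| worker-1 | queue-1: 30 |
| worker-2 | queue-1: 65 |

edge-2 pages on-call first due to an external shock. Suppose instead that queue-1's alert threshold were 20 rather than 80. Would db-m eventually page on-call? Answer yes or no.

With queue-1's alert threshold at 20:
Round 1 — edge-2 pages on-call (initial).
  db-m: +90 → 90 ≥ 90
Round 2 — db-m pages on-call.
  app-a: +10 → 10 < 120
No further pages.

yes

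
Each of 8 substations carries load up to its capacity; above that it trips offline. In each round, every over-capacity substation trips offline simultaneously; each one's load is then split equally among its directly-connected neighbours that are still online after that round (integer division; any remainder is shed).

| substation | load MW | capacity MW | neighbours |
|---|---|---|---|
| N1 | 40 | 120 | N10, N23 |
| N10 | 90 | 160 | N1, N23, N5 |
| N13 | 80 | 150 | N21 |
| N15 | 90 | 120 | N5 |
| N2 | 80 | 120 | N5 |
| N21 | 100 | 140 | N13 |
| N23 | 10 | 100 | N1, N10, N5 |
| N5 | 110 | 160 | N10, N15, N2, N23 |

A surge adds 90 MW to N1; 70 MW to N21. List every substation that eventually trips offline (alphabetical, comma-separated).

N1, N13, N21

Round 1 — N1 at 130 > 120; N21 at 170 > 140. N1, N21 trip offline.
  N1 sheds 130 MW to N10, N23: 65 each.
    N10: 90+65 = 155 ≤ 160
    N23: 10+65 = 75 ≤ 100
  N21 sheds 170 MW to N13: 170 each.
    N13: 80+170 = 250 > 150
Round 2 — N13 trips offline.
  N13 sheds 250 MW: no online neighbours, lost.
No further trips.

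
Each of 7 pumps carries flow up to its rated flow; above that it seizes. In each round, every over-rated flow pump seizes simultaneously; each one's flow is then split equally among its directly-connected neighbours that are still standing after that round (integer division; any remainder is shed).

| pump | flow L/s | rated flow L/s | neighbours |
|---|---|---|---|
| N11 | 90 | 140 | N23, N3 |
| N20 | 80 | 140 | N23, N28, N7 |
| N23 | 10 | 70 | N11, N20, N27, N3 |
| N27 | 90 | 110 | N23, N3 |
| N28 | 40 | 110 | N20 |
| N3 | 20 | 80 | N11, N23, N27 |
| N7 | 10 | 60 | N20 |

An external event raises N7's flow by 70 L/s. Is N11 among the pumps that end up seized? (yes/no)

Round 1 — N7 at 80 > 60. N7 seizes.
  N7 sheds 80 L/s to N20: 80 each.
    N20: 80+80 = 160 > 140
Round 2 — N20 seizes.
  N20 sheds 160 L/s to N23, N28: 80 each.
    N23: 10+80 = 90 > 70
    N28: 40+80 = 120 > 110
Round 3 — N23, N28 seize.
  N23 sheds 90 L/s to N11, N27, N3: 30 each.
    N11: 90+30 = 120 ≤ 140
    N27: 90+30 = 120 > 110
    N3: 20+30 = 50 ≤ 80
  N28 sheds 120 L/s: no online neighbours, lost.
Round 4 — N27 seizes.
  N27 sheds 120 L/s to N3: 120 each.
    N3: 50+120 = 170 > 80
Round 5 — N3 seizes.
  N3 sheds 170 L/s to N11: 170 each.
    N11: 120+170 = 290 > 140
Round 6 — N11 seizes.
  N11 sheds 290 L/s: no online neighbours, lost.
No further seizures.

yes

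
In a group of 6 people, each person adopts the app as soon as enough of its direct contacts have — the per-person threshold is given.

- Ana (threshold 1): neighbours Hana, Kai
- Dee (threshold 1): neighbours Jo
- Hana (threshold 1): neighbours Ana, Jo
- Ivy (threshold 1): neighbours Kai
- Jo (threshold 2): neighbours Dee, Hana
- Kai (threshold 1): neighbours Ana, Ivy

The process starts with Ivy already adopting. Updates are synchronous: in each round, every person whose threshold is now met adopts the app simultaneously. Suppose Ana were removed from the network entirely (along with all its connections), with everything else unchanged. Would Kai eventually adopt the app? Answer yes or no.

yes

With Ana removed:
Round 1 — Ivy adopts the app (initial).
Round 2 — checking thresholds:
  Kai: 1 of 1 neighbours ≥ 1, adopts the app.
Round 3 — no new adoptions; cascade stops.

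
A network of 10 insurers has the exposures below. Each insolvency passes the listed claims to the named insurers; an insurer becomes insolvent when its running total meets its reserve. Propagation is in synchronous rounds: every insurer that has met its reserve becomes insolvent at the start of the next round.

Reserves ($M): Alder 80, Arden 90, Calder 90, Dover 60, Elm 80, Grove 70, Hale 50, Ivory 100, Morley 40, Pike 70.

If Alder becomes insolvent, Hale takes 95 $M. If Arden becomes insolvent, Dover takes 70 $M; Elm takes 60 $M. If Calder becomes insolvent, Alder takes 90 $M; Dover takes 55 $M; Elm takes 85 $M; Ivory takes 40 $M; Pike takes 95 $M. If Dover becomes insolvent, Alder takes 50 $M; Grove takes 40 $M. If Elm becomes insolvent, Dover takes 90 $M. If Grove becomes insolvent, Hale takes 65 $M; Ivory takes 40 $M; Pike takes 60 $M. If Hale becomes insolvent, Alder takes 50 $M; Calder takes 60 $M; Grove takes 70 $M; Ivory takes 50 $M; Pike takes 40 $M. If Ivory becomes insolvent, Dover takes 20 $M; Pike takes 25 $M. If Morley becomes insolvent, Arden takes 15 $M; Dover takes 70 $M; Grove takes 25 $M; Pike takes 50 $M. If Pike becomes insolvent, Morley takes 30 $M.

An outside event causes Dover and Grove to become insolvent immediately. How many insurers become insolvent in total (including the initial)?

Round 1 — Dover, Grove become insolvent (initial).
  Alder: +50 → 50 < 80
  Hale: +65 → 65 ≥ 50
  Ivory: +40 → 40 < 100
  Pike: +60 → 60 < 70
Round 2 — Hale becomes insolvent.
  Alder: +50 → 100 ≥ 80
  Calder: +60 → 60 < 90
  Ivory: +50 → 90 < 100
  Pike: +40 → 100 ≥ 70
Round 3 — Alder, Pike become insolvent.
  Morley: +30 → 30 < 40
No further insolvencies.

5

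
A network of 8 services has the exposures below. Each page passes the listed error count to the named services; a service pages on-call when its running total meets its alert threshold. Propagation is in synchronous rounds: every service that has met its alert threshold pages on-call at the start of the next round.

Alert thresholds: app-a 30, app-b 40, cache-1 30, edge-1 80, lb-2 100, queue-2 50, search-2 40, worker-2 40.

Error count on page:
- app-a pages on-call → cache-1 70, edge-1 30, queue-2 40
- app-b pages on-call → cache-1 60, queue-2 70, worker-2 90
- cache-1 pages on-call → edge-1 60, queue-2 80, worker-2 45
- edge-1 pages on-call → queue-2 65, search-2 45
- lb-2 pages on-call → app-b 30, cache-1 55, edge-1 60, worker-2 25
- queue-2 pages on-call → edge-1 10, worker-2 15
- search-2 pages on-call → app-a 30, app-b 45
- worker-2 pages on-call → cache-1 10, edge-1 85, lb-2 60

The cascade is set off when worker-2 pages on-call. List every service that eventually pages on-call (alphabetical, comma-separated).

app-a, app-b, cache-1, edge-1, queue-2, search-2, worker-2

Round 1 — worker-2 pages on-call (initial).
  cache-1: +10 → 10 < 30
  edge-1: +85 → 85 ≥ 80
  lb-2: +60 → 60 < 100
Round 2 — edge-1 pages on-call.
  queue-2: +65 → 65 ≥ 50
  search-2: +45 → 45 ≥ 40
Round 3 — queue-2, search-2 page on-call.
  app-a: +30 → 30 ≥ 30
  app-b: +45 → 45 ≥ 40
Round 4 — app-a, app-b page on-call.
  cache-1: +70+60 → 140 ≥ 30
Round 5 — cache-1 pages on-call.
No further pages.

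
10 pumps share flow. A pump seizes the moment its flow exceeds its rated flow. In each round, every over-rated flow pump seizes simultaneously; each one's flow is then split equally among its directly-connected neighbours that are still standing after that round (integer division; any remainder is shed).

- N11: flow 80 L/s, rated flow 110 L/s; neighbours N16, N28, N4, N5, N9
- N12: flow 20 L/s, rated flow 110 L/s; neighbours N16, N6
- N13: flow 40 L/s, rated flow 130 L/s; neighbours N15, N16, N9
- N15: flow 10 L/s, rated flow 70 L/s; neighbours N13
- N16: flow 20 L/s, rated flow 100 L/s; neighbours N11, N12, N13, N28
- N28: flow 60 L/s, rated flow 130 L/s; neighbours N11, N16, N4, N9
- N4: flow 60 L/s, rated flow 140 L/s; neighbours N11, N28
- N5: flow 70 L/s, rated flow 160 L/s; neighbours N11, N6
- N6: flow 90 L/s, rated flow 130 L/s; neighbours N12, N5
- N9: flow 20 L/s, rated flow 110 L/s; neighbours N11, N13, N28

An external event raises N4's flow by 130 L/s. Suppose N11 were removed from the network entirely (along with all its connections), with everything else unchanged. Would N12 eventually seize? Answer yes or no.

With N11 removed:
Round 1 — N4 at 190 > 140. N4 seizes.
  N4 sheds 190 L/s to N28: 190 each.
    N28: 60+190 = 250 > 130
Round 2 — N28 seizes.
  N28 sheds 250 L/s to N16, N9: 125 each.
    N16: 20+125 = 145 > 100
    N9: 20+125 = 145 > 110
Round 3 — N16, N9 seize.
  N16 sheds 145 L/s to N12, N13: 72 each (1 lost).
    N12: 20+72 = 92 ≤ 110
    N13: 40+72 = 112 ≤ 130
  N9 sheds 145 L/s to N13: 145 each.
    N13: 112+145 = 257 > 130
Round 4 — N13 seizes.
  N13 sheds 257 L/s to N15: 257 each.
    N15: 10+257 = 267 > 70
Round 5 — N15 seizes.
  N15 sheds 267 L/s: no online neighbours, lost.
No further seizures.

no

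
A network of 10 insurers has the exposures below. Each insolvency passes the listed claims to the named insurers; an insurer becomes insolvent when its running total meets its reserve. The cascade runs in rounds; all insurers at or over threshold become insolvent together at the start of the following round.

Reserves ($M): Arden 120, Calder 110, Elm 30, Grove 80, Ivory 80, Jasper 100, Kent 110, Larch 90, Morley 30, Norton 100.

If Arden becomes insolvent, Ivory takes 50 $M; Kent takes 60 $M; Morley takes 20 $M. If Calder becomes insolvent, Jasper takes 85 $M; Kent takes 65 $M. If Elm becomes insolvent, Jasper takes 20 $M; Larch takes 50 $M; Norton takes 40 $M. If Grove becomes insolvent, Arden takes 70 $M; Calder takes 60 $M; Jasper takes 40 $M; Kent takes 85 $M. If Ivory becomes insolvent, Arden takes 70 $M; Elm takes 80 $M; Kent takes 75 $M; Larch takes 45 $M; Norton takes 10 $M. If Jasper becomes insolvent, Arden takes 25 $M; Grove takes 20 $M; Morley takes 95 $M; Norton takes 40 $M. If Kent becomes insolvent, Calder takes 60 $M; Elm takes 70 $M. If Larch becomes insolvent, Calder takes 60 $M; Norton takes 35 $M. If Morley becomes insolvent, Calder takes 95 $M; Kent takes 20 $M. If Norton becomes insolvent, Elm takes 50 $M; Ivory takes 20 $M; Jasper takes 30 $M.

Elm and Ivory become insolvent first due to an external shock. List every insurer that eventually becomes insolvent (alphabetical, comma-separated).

Elm, Ivory, Larch

Round 1 — Elm, Ivory become insolvent (initial).
  Arden: +70 → 70 < 120
  Jasper: +20 → 20 < 100
  Kent: +75 → 75 < 110
  Larch: +50+45 → 95 ≥ 90
  Norton: +40+10 → 50 < 100
Round 2 — Larch becomes insolvent.
  Calder: +60 → 60 < 110
  Norton: +35 → 85 < 100
No further insolvencies.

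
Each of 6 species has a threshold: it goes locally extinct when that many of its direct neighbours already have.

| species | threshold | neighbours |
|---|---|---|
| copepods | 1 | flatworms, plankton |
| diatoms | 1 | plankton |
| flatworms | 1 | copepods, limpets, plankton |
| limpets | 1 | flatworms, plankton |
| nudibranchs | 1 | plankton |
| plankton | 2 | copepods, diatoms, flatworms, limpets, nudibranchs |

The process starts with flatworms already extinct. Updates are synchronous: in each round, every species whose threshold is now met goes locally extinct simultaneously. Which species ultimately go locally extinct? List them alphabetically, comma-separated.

copepods, diatoms, flatworms, limpets, nudibranchs, plankton

Round 1 — flatworms goes locally extinct (initial).
Round 2 — checking thresholds:
  copepods: 1 of 2 neighbours ≥ 1, goes locally extinct.
  limpets: 1 of 2 neighbours ≥ 1, goes locally extinct.
  plankton: 1 of 5 neighbours < 2, holds.
Round 3 — checking thresholds:
  plankton: 3 of 5 neighbours ≥ 2, goes locally extinct.
Round 4 — checking thresholds:
  diatoms: 1 of 1 neighbours ≥ 1, goes locally extinct.
  nudibranchs: 1 of 1 neighbours ≥ 1, goes locally extinct.
Round 5 — no new extinctions; cascade stops.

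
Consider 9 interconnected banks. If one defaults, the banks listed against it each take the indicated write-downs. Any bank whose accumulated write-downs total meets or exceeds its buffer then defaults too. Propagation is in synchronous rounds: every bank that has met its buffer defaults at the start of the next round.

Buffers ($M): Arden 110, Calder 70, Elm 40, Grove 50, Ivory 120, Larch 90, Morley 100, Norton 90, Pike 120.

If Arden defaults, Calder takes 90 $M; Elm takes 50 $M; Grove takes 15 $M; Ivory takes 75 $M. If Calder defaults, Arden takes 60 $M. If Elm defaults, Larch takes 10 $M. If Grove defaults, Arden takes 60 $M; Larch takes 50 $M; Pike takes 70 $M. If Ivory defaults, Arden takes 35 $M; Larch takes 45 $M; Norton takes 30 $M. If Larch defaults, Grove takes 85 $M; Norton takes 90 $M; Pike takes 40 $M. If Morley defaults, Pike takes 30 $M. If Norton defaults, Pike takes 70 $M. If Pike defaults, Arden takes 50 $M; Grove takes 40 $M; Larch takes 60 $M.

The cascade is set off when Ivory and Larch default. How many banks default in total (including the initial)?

Round 1 — Ivory, Larch default (initial).
  Arden: +35 → 35 < 110
  Grove: +85 → 85 ≥ 50
  Norton: +30+90 → 120 ≥ 90
  Pike: +40 → 40 < 120
Round 2 — Grove, Norton default.
  Arden: +60 → 95 < 110
  Pike: +70+70 → 180 ≥ 120
Round 3 — Pike defaults.
  Arden: +50 → 145 ≥ 110
Round 4 — Arden defaults.
  Calder: +90 → 90 ≥ 70
  Elm: +50 → 50 ≥ 40
Round 5 — Calder, Elm default.
No further defaults.

8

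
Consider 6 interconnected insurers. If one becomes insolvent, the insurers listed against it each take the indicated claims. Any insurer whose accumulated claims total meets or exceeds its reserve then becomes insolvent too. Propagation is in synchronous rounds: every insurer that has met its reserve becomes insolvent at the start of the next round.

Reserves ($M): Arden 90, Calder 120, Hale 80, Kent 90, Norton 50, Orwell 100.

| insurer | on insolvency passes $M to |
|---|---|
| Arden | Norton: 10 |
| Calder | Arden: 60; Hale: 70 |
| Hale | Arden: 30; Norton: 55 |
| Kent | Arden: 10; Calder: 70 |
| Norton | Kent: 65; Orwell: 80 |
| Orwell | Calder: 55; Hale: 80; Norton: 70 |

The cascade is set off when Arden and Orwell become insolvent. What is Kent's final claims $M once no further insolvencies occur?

Round 1 — Arden, Orwell become insolvent (initial).
  Calder: +55 → 55 < 120
  Hale: +80 → 80 ≥ 80
  Norton: +10+70 → 80 ≥ 50
Round 2 — Hale, Norton become insolvent.
  Kent: +65 → 65 < 90
No further insolvencies.

65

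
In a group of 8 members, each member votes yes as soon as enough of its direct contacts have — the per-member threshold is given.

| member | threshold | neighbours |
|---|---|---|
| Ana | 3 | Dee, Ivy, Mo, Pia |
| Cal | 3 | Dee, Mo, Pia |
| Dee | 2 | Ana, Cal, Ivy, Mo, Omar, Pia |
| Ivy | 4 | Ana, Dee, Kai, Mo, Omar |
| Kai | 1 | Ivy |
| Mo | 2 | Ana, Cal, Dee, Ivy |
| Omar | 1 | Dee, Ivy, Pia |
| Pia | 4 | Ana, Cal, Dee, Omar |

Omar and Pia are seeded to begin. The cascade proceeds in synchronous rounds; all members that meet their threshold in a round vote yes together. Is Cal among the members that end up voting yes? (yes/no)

Round 1 — Omar, Pia vote yes (initial).
Round 2 — checking thresholds:
  Ana: 1 of 4 neighbours < 3, holds.
  Cal: 1 of 3 neighbours < 3, holds.
  Dee: 2 of 6 neighbours ≥ 2, votes yes.
  Ivy: 1 of 5 neighbours < 4, holds.
Round 3 — no new yes votes; cascade stops.

no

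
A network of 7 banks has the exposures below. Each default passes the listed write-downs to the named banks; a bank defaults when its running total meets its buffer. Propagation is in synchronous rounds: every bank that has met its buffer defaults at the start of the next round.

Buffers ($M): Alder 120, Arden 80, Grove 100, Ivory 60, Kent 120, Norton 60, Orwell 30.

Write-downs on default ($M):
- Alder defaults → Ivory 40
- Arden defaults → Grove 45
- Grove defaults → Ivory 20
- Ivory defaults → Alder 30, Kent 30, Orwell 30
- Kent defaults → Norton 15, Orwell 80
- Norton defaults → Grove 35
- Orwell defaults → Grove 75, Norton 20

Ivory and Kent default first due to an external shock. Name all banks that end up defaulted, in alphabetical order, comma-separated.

Round 1 — Ivory, Kent default (initial).
  Alder: +30 → 30 < 120
  Norton: +15 → 15 < 60
  Orwell: +30+80 → 110 ≥ 30
Round 2 — Orwell defaults.
  Grove: +75 → 75 < 100
  Norton: +20 → 35 < 60
No further defaults.

Ivory, Kent, Orwell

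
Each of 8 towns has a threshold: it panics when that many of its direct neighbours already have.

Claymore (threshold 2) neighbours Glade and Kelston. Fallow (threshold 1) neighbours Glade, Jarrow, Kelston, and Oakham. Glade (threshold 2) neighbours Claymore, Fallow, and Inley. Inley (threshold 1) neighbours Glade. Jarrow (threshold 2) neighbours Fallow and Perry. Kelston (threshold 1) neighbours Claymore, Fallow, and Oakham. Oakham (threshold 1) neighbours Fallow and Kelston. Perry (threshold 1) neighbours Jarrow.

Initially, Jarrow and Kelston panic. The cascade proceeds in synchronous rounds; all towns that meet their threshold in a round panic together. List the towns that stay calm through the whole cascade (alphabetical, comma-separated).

Round 1 — Jarrow, Kelston panic (initial).
Round 2 — checking thresholds:
  Claymore: 1 of 2 neighbours < 2, not yet.
  Fallow: 2 of 4 neighbours ≥ 1, panics.
  Oakham: 1 of 2 neighbours ≥ 1, panics.
  Perry: 1 of 1 neighbours ≥ 1, panics.
Round 3 — no new panics; cascade stops.

Claymore, Glade, Inley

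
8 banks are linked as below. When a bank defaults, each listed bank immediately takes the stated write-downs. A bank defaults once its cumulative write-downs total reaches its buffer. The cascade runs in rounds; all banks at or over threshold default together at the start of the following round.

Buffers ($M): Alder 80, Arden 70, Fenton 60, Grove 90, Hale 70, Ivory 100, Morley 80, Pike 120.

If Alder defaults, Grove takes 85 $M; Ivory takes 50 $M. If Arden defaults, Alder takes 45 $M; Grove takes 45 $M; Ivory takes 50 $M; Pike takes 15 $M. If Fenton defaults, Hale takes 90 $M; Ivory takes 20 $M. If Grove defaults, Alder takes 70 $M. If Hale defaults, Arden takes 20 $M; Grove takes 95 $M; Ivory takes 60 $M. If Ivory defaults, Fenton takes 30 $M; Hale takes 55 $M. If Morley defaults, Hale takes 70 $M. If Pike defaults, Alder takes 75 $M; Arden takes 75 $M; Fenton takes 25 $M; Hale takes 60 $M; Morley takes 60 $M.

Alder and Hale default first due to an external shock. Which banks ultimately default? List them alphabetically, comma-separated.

Round 1 — Alder, Hale default (initial).
  Arden: +20 → 20 < 70
  Grove: +85+95 → 180 ≥ 90
  Ivory: +50+60 → 110 ≥ 100
Round 2 — Grove, Ivory default.
  Fenton: +30 → 30 < 60
No further defaults.

Alder, Grove, Hale, Ivory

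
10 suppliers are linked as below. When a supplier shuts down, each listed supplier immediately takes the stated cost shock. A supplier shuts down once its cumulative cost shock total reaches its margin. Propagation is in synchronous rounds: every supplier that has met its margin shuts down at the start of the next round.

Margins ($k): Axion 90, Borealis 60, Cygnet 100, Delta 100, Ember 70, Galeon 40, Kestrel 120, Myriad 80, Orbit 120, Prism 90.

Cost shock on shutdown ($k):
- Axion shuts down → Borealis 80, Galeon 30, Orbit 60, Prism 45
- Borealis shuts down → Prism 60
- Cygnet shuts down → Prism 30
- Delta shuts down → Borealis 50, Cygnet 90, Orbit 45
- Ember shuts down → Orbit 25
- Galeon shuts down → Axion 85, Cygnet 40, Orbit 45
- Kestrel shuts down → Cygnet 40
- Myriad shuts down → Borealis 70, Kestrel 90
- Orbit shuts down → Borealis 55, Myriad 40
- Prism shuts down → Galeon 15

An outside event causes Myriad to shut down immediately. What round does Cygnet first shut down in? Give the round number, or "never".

never

Round 1 — Myriad shuts down (initial).
  Borealis: +70 → 70 ≥ 60
  Kestrel: +90 → 90 < 120
Round 2 — Borealis shuts down.
  Prism: +60 → 60 < 90
No further shutdowns.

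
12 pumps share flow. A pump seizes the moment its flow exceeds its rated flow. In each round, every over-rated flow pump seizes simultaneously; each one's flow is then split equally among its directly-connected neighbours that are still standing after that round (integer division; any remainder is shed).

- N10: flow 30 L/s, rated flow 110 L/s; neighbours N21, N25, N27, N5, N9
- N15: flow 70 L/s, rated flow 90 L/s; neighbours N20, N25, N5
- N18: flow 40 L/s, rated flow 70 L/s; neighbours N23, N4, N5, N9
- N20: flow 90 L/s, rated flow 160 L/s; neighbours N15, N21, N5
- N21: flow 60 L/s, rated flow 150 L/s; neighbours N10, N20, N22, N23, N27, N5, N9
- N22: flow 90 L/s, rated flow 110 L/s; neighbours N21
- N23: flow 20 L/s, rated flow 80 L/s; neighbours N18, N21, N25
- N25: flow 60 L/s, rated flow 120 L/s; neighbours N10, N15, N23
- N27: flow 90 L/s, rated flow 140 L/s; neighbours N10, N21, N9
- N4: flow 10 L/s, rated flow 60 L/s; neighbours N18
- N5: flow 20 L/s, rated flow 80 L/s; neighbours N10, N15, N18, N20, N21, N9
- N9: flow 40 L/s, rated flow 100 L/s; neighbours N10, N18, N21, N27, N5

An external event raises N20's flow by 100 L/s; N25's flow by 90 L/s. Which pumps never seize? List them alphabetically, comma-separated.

Round 1 — N20 at 190 > 160; N25 at 150 > 120. N20, N25 seize.
  N20 sheds 190 L/s to N15, N21, N5: 63 each (1 lost).
    N15: 70+63 = 133 > 90
    N21: 60+63 = 123 ≤ 150
    N5: 20+63 = 83 > 80
  N25 sheds 150 L/s to N10, N15, N23: 50 each.
    N10: 30+50 = 80 ≤ 110
    N15: 133+50 = 183 > 90
    N23: 20+50 = 70 ≤ 80
Round 2 — N15, N5 seize.
  N15 sheds 183 L/s: no online neighbours, lost.
  N5 sheds 83 L/s to N10, N18, N21, N9: 20 each (3 lost).
    N10: 80+20 = 100 ≤ 110
    N18: 40+20 = 60 ≤ 70
    N21: 123+20 = 143 ≤ 150
    N9: 40+20 = 60 ≤ 100
No further seizures.

N10, N18, N21, N22, N23, N27, N4, N9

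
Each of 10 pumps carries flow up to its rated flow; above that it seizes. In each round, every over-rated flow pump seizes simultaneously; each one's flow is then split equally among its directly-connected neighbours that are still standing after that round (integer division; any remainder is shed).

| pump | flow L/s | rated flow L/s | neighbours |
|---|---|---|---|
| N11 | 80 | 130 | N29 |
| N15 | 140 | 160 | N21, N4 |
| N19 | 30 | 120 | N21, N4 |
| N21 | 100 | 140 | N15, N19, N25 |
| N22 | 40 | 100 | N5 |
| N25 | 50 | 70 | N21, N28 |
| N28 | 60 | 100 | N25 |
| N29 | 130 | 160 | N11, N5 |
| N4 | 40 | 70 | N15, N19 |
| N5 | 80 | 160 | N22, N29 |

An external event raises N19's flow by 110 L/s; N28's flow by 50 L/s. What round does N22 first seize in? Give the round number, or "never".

never

Round 1 — N19 at 140 > 120; N28 at 110 > 100. N19, N28 seize.
  N19 sheds 140 L/s to N21, N4: 70 each.
    N21: 100+70 = 170 > 140
    N4: 40+70 = 110 > 70
  N28 sheds 110 L/s to N25: 110 each.
    N25: 50+110 = 160 > 70
Round 2 — N21, N25, N4 seize.
  N21 sheds 170 L/s to N15: 170 each.
    N15: 140+170 = 310 > 160
  N25 sheds 160 L/s: no online neighbours, lost.
  N4 sheds 110 L/s to N15: 110 each.
    N15: 310+110 = 420 > 160
Round 3 — N15 seizes.
  N15 sheds 420 L/s: no online neighbours, lost.
No further seizures.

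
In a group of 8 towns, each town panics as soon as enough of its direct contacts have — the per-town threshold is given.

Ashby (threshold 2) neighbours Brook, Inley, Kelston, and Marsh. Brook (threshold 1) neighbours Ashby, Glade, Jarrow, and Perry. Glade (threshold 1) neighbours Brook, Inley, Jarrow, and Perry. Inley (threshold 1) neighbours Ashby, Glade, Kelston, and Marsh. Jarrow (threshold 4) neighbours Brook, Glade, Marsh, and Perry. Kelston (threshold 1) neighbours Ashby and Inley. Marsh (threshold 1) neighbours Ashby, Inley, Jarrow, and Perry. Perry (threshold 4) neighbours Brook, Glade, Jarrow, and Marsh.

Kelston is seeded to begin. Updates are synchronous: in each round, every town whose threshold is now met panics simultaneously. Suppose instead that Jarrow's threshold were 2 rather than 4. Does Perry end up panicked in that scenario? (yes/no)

With Jarrow's threshold at 2:
Round 1 — Kelston panics (initial).
Round 2 — checking thresholds:
  Ashby: 1 of 4 neighbours < 2, not yet.
  Inley: 1 of 4 neighbours ≥ 1, panics.
Round 3 — checking thresholds:
  Ashby: 2 of 4 neighbours ≥ 2, panics.
  Glade: 1 of 4 neighbours ≥ 1, panics.
  Marsh: 1 of 4 neighbours ≥ 1, panics.
Round 4 — checking thresholds:
  Brook: 2 of 4 neighbours ≥ 1, panics.
  Jarrow: 2 of 4 neighbours ≥ 2, panics.
  Perry: 2 of 4 neighbours < 4, not yet.
Round 5 — checking thresholds:
  Perry: 4 of 4 neighbours ≥ 4, panics.
Round 6 — no new panics; cascade stops.

yes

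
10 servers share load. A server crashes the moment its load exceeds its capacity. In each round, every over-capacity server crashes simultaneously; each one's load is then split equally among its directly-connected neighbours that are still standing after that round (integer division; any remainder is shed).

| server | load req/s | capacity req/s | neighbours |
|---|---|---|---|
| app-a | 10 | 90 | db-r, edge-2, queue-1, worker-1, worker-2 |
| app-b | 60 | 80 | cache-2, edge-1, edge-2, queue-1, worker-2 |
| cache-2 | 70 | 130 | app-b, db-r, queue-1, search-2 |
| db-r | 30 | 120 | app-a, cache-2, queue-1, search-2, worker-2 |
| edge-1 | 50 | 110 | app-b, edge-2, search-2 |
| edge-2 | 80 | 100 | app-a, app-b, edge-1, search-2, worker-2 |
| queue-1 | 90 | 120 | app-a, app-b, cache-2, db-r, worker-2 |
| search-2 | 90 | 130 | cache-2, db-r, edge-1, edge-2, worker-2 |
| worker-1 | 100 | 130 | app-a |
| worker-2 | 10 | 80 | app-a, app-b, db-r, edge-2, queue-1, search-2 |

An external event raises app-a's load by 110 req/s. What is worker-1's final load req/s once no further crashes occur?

124

Round 1 — app-a at 120 > 90. app-a crashes.
  app-a sheds 120 req/s to db-r, edge-2, queue-1, worker-1, worker-2: 24 each.
    db-r: 30+24 = 54 ≤ 120
    edge-2: 80+24 = 104 > 100
    queue-1: 90+24 = 114 ≤ 120
    worker-1: 100+24 = 124 ≤ 130
    worker-2: 10+24 = 34 ≤ 80
Round 2 — edge-2 crashes.
  edge-2 sheds 104 req/s to app-b, edge-1, search-2, worker-2: 26 each.
    app-b: 60+26 = 86 > 80
    edge-1: 50+26 = 76 ≤ 110
    search-2: 90+26 = 116 ≤ 130
    worker-2: 34+26 = 60 ≤ 80
Round 3 — app-b crashes.
  app-b sheds 86 req/s to cache-2, edge-1, queue-1, worker-2: 21 each (2 lost).
    cache-2: 70+21 = 91 ≤ 130
    edge-1: 76+21 = 97 ≤ 110
    queue-1: 114+21 = 135 > 120
    worker-2: 60+21 = 81 > 80
Round 4 — queue-1, worker-2 crash.
  queue-1 sheds 135 req/s to cache-2, db-r: 67 each (1 lost).
    cache-2: 91+67 = 158 > 130
    db-r: 54+67 = 121 > 120
  worker-2 sheds 81 req/s to db-r, search-2: 40 each (1 lost).
    db-r: 121+40 = 161 > 120
    search-2: 116+40 = 156 > 130
Round 5 — cache-2, db-r, search-2 crash.
  cache-2 sheds 158 req/s: no online neighbours, lost.
  db-r sheds 161 req/s: no online neighbours, lost.
  search-2 sheds 156 req/s to edge-1: 156 each.
    edge-1: 97+156 = 253 > 110
Round 6 — edge-1 crashes.
  edge-1 sheds 253 req/s: no online neighbours, lost.
No further crashes.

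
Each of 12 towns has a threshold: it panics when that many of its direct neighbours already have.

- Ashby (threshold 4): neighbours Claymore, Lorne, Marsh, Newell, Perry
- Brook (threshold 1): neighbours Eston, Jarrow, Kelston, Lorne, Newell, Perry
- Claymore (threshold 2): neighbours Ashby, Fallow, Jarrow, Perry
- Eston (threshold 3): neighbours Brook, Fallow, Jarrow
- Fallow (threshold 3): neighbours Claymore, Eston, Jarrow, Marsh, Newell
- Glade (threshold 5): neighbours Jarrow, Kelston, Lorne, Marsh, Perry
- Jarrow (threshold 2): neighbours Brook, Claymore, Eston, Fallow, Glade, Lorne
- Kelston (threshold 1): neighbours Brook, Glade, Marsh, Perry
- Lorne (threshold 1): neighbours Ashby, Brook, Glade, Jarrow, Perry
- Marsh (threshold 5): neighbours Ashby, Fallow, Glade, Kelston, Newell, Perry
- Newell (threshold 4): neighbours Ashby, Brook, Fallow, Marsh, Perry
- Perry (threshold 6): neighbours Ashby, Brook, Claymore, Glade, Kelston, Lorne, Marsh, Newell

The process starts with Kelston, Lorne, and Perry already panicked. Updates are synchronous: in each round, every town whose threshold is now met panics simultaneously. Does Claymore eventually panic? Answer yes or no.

Round 1 — Kelston, Lorne, Perry panic (initial).
Round 2 — checking thresholds:
  Ashby: 2 of 5 neighbours < 4, below threshold.
  Brook: 3 of 6 neighbours ≥ 1, panics.
  Claymore: 1 of 4 neighbours < 2, below threshold.
  Glade: 3 of 5 neighbours < 5, below threshold.
  Jarrow: 1 of 6 neighbours < 2, below threshold.
  Marsh: 2 of 6 neighbours < 5, below threshold.
  Newell: 1 of 5 neighbours < 4, below threshold.
Round 3 — checking thresholds:
  Ashby: 2 of 5 neighbours < 4, below threshold.
  Claymore: 1 of 4 neighbours < 2, below threshold.
  Eston: 1 of 3 neighbours < 3, below threshold.
  Glade: 3 of 5 neighbours < 5, below threshold.
  Jarrow: 2 of 6 neighbours ≥ 2, panics.
  Marsh: 2 of 6 neighbours < 5, below threshold.
  Newell: 2 of 5 neighbours < 4, below threshold.
Round 4 — checking thresholds:
  Ashby: 2 of 5 neighbours < 4, below threshold.
  Claymore: 2 of 4 neighbours ≥ 2, panics.
  Eston: 2 of 3 neighbours < 3, below threshold.
  Fallow: 1 of 5 neighbours < 3, below threshold.
  Glade: 4 of 5 neighbours < 5, below threshold.
  Marsh: 2 of 6 neighbours < 5, below threshold.
  Newell: 2 of 5 neighbours < 4, below threshold.
Round 5 — no new panics; cascade stops.

yes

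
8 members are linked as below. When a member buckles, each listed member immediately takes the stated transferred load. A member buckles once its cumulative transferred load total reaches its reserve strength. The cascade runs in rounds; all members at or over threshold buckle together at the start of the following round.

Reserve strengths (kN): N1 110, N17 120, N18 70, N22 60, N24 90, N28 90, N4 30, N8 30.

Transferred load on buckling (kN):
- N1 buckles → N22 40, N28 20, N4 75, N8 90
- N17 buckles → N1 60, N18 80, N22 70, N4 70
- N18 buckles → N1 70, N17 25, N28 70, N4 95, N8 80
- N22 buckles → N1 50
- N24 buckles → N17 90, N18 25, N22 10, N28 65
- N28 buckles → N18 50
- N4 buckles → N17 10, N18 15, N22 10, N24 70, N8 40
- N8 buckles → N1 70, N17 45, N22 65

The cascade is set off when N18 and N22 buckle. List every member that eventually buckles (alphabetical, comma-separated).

Round 1 — N18, N22 buckle (initial).
  N1: +70+50 → 120 ≥ 110
  N17: +25 → 25 < 120
  N28: +70 → 70 < 90
  N4: +95 → 95 ≥ 30
  N8: +80 → 80 ≥ 30
Round 2 — N1, N4, N8 buckle.
  N17: +10+45 → 80 < 120
  N24: +70 → 70 < 90
  N28: +20 → 90 ≥ 90
Round 3 — N28 buckles.
No further bucklings.

N1, N18, N22, N28, N4, N8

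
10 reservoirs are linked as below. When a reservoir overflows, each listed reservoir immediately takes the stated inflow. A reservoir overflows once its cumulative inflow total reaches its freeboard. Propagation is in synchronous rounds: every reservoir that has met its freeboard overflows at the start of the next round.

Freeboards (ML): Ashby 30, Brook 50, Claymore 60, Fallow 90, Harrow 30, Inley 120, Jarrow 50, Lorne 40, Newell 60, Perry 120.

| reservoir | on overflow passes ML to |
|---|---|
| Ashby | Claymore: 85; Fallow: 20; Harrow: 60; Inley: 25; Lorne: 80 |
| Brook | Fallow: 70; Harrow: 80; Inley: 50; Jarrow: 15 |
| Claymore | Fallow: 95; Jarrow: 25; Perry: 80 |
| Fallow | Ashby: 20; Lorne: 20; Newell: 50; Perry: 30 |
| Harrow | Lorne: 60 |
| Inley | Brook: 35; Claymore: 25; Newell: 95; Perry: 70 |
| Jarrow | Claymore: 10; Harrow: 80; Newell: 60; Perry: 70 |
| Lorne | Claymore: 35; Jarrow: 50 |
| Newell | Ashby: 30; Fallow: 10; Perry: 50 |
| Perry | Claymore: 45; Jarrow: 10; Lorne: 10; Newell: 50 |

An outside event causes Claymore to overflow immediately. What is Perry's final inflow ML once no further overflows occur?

Round 1 — Claymore overflows (initial).
  Fallow: +95 → 95 ≥ 90
  Jarrow: +25 → 25 < 50
  Perry: +80 → 80 < 120
Round 2 — Fallow overflows.
  Ashby: +20 → 20 < 30
  Lorne: +20 → 20 < 40
  Newell: +50 → 50 < 60
  Perry: +30 → 110 < 120
No further overflows.

110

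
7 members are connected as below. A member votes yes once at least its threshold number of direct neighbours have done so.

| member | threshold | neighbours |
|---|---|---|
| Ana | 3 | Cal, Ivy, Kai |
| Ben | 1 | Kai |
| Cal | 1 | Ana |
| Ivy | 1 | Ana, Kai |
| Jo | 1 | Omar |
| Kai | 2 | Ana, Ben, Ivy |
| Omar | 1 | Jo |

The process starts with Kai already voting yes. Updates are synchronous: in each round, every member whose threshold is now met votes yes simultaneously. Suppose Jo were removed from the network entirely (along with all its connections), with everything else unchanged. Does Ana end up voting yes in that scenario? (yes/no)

no

With Jo removed:
Round 1 — Kai votes yes (initial).
Round 2 — checking thresholds:
  Ana: 1 of 3 neighbours < 3, holds.
  Ben: 1 of 1 neighbours ≥ 1, votes yes.
  Ivy: 1 of 2 neighbours ≥ 1, votes yes.
Round 3 — no new yes votes; cascade stops.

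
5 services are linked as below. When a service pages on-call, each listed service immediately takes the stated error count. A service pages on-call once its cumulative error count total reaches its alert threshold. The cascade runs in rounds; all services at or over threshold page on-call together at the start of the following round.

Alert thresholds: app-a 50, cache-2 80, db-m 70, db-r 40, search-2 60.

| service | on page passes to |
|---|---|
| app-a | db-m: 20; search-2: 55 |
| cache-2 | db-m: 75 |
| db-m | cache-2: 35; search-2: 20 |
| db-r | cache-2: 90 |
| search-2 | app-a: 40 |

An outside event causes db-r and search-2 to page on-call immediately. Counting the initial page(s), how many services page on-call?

Round 1 — db-r, search-2 page on-call (initial).
  app-a: +40 → 40 < 50
  cache-2: +90 → 90 ≥ 80
Round 2 — cache-2 pages on-call.
  db-m: +75 → 75 ≥ 70
Round 3 — db-m pages on-call.
No further pages.

4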